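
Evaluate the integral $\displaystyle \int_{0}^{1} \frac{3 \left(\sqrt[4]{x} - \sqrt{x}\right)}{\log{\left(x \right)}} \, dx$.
$\log{\left(\frac{125}{216} \right)}$

Introduce a parameter $a$ in the exponent: let $I(a) = \int_{0}^{1} \frac{3 \left(- \sqrt{x} + x^{a}\right)}{\log{\left(x \right)}} \, dx$.

Since $\dfrac{\partial}{\partial a}\,x^{a} = x^{a} \ln x$, the $\ln x$ in the denominator cancels and
$$\frac{dI}{da} = \int_{0}^{1} 3 x^{a} \, dx = 3 \left[\frac{x^{a+1}}{a+1}\right]_0^1 = \frac{3}{a + 1}.$$

Integrating with respect to $a$ gives $I(a) = \log{\left(\frac{8 \left(a + 1\right)^{3}}{27} \right)} + C$.

At $a = \frac{1}{2}$ the integrand is identically $0$, so $I(\frac{1}{2}) = 0$. The closed form gives $0$, hence $C = 0$.

Setting $a = \frac{1}{4}$:
$$I = \log{\left(\frac{125}{216} \right)}.$$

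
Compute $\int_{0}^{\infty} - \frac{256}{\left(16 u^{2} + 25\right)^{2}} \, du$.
$- \frac{16 \pi}{125}$

Start from the standard arctangent integral
$$J(a) = \int_{0}^{\infty} - \frac{1}{a^{2} + u^{2}} \, du = - \frac{\pi}{2 a}.$$

Differentiating under the integral sign with respect to $a$,
$$\frac{dJ}{da} = \int_{0}^{\infty} \frac{2 a}{\left(a^{2} + u^{2}\right)^{2}} \, du = \frac{\pi}{2 a^{2}},$$
so $\int_{0}^{\infty} - \frac{1}{\left(a^{2} + u^{2}\right)^{2}} \, du = - \frac{\pi}{4 a^{3}}$.

Setting $a = \frac{5}{4}$:
$$I = - \frac{16 \pi}{125}.$$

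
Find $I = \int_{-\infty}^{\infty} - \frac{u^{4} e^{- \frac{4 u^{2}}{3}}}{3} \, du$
$- \frac{9 \sqrt{3} \sqrt{\pi}}{128}$

Consider the simpler parametrised integral
$$J(a) = \int_{-\infty}^{\infty} - \frac{e^{- a u^{2}}}{3} \, du = - \frac{\sqrt{\pi}}{3 \sqrt{a}}.$$

Differentiating under the integral sign brings down a factor of $(-u^2)$:
$$\frac{dJ}{da} = \int_{-\infty}^{\infty} \frac{u^{2} e^{- a u^{2}}}{3} \, du = \frac{\sqrt{\pi}}{6 a^{\frac{3}{2}}}.$$

Repeating twice in total — each differentiation brings down another $(-u^2)$ — gives
$$\frac{d^{2}J}{da^{2}} = \int_{-\infty}^{\infty} - \frac{u^{4} e^{- a u^{2}}}{3} \, du = - \frac{\sqrt{\pi}}{4 a^{\frac{5}{2}}},$$
and the integrand here is exactly the target integrand, so $I = - \frac{\sqrt{\pi}}{4 a^{\frac{5}{2}}}$.

Setting $a = \frac{4}{3}$:
$$I = - \frac{9 \sqrt{3} \sqrt{\pi}}{128}.$$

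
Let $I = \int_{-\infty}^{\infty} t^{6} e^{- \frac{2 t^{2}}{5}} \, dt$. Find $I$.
$\frac{1875 \sqrt{10} \sqrt{\pi}}{128}$

Begin with the known integral
$$J(a) = \int_{-\infty}^{\infty} e^{- a t^{2}} \, dt = \frac{\sqrt{\pi}}{\sqrt{a}}.$$

Differentiating under the integral sign brings down a factor of $(-t^2)$:
$$\frac{dJ}{da} = \int_{-\infty}^{\infty} - t^{2} e^{- a t^{2}} \, dt = - \frac{\sqrt{\pi}}{2 a^{\frac{3}{2}}}.$$

Repeating $3$ times in total — each differentiation brings down another $(-t^2)$ — gives
$$\frac{d^{3}J}{da^{3}} = \int_{-\infty}^{\infty} - t^{6} e^{- a t^{2}} \, dt = - \frac{15 \sqrt{\pi}}{8 a^{\frac{7}{2}}},$$
and the integrand here is $(-1)^{3}$ times the target integrand, so $I = (-1)^{3}\,\frac{d^{3}J}{da^{3}} = \frac{15 \sqrt{\pi}}{8 a^{\frac{7}{2}}}$.

Setting $a = \frac{2}{5}$:
$$I = \frac{1875 \sqrt{10} \sqrt{\pi}}{128}.$$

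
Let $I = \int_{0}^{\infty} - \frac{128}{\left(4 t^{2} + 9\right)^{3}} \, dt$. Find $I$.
$- \frac{4 \pi}{81}$

Recall the elementary integral
$$J(a) = \int_{0}^{\infty} - \frac{2}{a^{2} + t^{2}} \, dt = - \frac{\pi}{a}.$$

Differentiating under the integral sign with respect to $a$,
$$\frac{dJ}{da} = \int_{0}^{\infty} \frac{4 a}{\left(a^{2} + t^{2}\right)^{2}} \, dt = \frac{\pi}{a^{2}},$$
so $\int_{0}^{\infty} - \frac{2}{\left(a^{2} + t^{2}\right)^{2}} \, dt = - \frac{\pi}{2 a^{3}}$.

Repeating — each differentiation of $1/(t^2+a^2)^j$ produces $-2ja/(t^2+a^2)^{j+1}$ — and dividing through by $-2ja$ at each step yields, after $2$ differentiations in total,
$$\int_{0}^{\infty} - \frac{2}{\left(a^{2} + t^{2}\right)^{3}} \, dt = - \frac{3 \pi}{8 a^{5}}.$$

Setting $a = \frac{3}{2}$:
$$I = - \frac{4 \pi}{81}.$$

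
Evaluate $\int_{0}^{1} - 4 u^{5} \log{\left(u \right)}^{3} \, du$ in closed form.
$\frac{1}{54}$

Start from the elementary integral
$$J(a) = \int_{0}^{1} - 4 u^{a} \, du = - \frac{4}{a + 1}.$$

Differentiating under the integral sign brings down a factor of $\ln u$:
$$\frac{dJ}{da} = \int_{0}^{1} - 4 u^{a} \log{\left(u \right)} \, du = \frac{4}{\left(a + 1\right)^{2}}.$$

Repeating $3$ times in total — each differentiation brings down another $\ln u$ — gives
$$\frac{d^{3}J}{da^{3}} = \int_{0}^{1} - 4 u^{a} \log{\left(u \right)}^{3} \, du = \frac{24}{\left(a + 1\right)^{4}},$$
and the integrand here is exactly the target integrand, so $I = \frac{24}{\left(a + 1\right)^{4}}$.

Setting $a = 5$:
$$I = \frac{1}{54}.$$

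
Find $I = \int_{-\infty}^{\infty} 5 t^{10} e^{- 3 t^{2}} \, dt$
$\frac{175 \sqrt{3} \sqrt{\pi}}{864}$

Begin with the known integral
$$J(a) = \int_{-\infty}^{\infty} 5 e^{- a t^{2}} \, dt = \frac{5 \sqrt{\pi}}{\sqrt{a}}.$$

Differentiating under the integral sign brings down a factor of $(-t^2)$:
$$\frac{dJ}{da} = \int_{-\infty}^{\infty} - 5 t^{2} e^{- a t^{2}} \, dt = - \frac{5 \sqrt{\pi}}{2 a^{\frac{3}{2}}}.$$

Repeating $5$ times in total — each differentiation brings down another $(-t^2)$ — gives
$$\frac{d^{5}J}{da^{5}} = \int_{-\infty}^{\infty} - 5 t^{10} e^{- a t^{2}} \, dt = - \frac{4725 \sqrt{\pi}}{32 a^{\frac{11}{2}}},$$
and the integrand here is $(-1)^{5}$ times the target integrand, so $I = (-1)^{5}\,\frac{d^{5}J}{da^{5}} = \frac{4725 \sqrt{\pi}}{32 a^{\frac{11}{2}}}$.

Setting $a = 3$:
$$I = \frac{175 \sqrt{3} \sqrt{\pi}}{864}.$$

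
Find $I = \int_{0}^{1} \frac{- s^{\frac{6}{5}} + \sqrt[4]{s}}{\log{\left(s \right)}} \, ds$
$\log{\left(\frac{25}{44} \right)}$

Introduce a parameter $a$ in the exponent: let $I(a) = \int_{0}^{1} \frac{- s^{\frac{6}{5}} + s^{a}}{\log{\left(s \right)}} \, ds$.

Since $\dfrac{\partial}{\partial a}\,s^{a} = s^{a} \ln s$, the $\ln s$ in the denominator cancels and
$$\frac{dI}{da} = \int_{0}^{1} s^{a} \, ds = \left[\frac{s^{a+1}}{a+1}\right]_0^1 = \frac{1}{a + 1}.$$

Integrating with respect to $a$ gives $I(a) = \log{\left(\frac{5 a}{11} + \frac{5}{11} \right)} + C$.

At $a = \frac{6}{5}$ the integrand is identically $0$, so $I(\frac{6}{5}) = 0$. The closed form gives $0$, hence $C = 0$.

Setting $a = \frac{1}{4}$:
$$I = \log{\left(\frac{25}{44} \right)}.$$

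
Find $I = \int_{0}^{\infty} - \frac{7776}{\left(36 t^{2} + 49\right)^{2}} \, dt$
$- \frac{324 \pi}{343}$

Begin with the known result
$$J(a) = \int_{0}^{\infty} - \frac{6}{a^{2} + t^{2}} \, dt = - \frac{3 \pi}{a}.$$

Differentiating under the integral sign with respect to $a$,
$$\frac{dJ}{da} = \int_{0}^{\infty} \frac{12 a}{\left(a^{2} + t^{2}\right)^{2}} \, dt = \frac{3 \pi}{a^{2}},$$
so $\int_{0}^{\infty} - \frac{6}{\left(a^{2} + t^{2}\right)^{2}} \, dt = - \frac{3 \pi}{2 a^{3}}$.

Setting $a = \frac{7}{6}$:
$$I = - \frac{324 \pi}{343}.$$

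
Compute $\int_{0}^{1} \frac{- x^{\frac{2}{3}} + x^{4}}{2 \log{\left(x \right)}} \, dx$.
$\frac{\log{\left(3 \right)}}{2}$

Introduce a parameter $a$ in the exponent: let $I(a) = \int_{0}^{1} \frac{- x^{\frac{2}{3}} + x^{a}}{2 \log{\left(x \right)}} \, dx$.

Since $\dfrac{\partial}{\partial a}\,x^{a} = x^{a} \ln x$, the $\ln x$ in the denominator cancels and
$$\frac{dI}{da} = \int_{0}^{1} \frac{1}{2} x^{a} \, dx = \frac{1}{2} \left[\frac{x^{a+1}}{a+1}\right]_0^1 = \frac{1}{2 \left(a + 1\right)}.$$

Integrating with respect to $a$ gives $I(a) = \log{\left(\frac{\sqrt{15} \sqrt{a + 1}}{5} \right)} + C$.

At $a = \frac{2}{3}$ the integrand is identically $0$, so $I(\frac{2}{3}) = 0$. The closed form gives $0$, hence $C = 0$.

Setting $a = 4$:
$$I = \frac{\log{\left(3 \right)}}{2}.$$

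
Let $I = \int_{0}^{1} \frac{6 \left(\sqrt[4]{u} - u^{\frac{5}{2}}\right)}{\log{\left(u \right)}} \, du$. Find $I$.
$\log{\left(\frac{15625}{7529536} \right)}$

Consider the one-parameter family: let $I(a) = \int_{0}^{1} \frac{6 \left(- u^{\frac{5}{2}} + u^{a}\right)}{\log{\left(u \right)}} \, du$.

Since $\dfrac{\partial}{\partial a}\,u^{a} = u^{a} \ln u$, the $\ln u$ in the denominator cancels and
$$\frac{dI}{da} = \int_{0}^{1} 6 u^{a} \, du = 6 \left[\frac{u^{a+1}}{a+1}\right]_0^1 = \frac{6}{a + 1}.$$

Integrating with respect to $a$ gives $I(a) = \log{\left(\frac{64 \left(a + 1\right)^{6}}{117649} \right)} + C$.

At $a = \frac{5}{2}$ the integrand is identically $0$, so $I(\frac{5}{2}) = 0$. The closed form gives $0$, hence $C = 0$.

Setting $a = \frac{1}{4}$:
$$I = \log{\left(\frac{15625}{7529536} \right)}.$$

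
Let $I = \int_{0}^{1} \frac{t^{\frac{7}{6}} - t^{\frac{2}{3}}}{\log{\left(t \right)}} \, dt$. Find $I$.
$\log{\left(\frac{13}{10} \right)}$

Replace the exponent $\frac{7}{6}$ by a parameter $a$: let $I(a) = \int_{0}^{1} \frac{- t^{\frac{2}{3}} + t^{a}}{\log{\left(t \right)}} \, dt$.

Since $\dfrac{\partial}{\partial a}\,t^{a} = t^{a} \ln t$, the $\ln t$ in the denominator cancels and
$$\frac{dI}{da} = \int_{0}^{1} t^{a} \, dt = \left[\frac{t^{a+1}}{a+1}\right]_0^1 = \frac{1}{a + 1}.$$

Integrating with respect to $a$ gives $I(a) = \log{\left(\frac{3 a}{5} + \frac{3}{5} \right)} + C$.

At $a = \frac{2}{3}$ the integrand is identically $0$, so $I(\frac{2}{3}) = 0$. The closed form gives $0$, hence $C = 0$.

Setting $a = \frac{7}{6}$:
$$I = \log{\left(\frac{13}{10} \right)}.$$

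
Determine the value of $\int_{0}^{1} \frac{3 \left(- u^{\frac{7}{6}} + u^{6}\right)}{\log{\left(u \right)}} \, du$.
$\log{\left(\frac{74088}{2197} \right)}$

Introduce a parameter $a$ in the exponent: let $I(a) = \int_{0}^{1} \frac{3 \left(- u^{\frac{7}{6}} + u^{a}\right)}{\log{\left(u \right)}} \, du$.

Since $\dfrac{\partial}{\partial a}\,u^{a} = u^{a} \ln u$, the $\ln u$ in the denominator cancels and
$$\frac{dI}{da} = \int_{0}^{1} 3 u^{a} \, du = 3 \left[\frac{u^{a+1}}{a+1}\right]_0^1 = \frac{3}{a + 1}.$$

Integrating with respect to $a$ gives $I(a) = \log{\left(\frac{216 \left(a + 1\right)^{3}}{2197} \right)} + C$.

At $a = \frac{7}{6}$ the integrand is identically $0$, so $I(\frac{7}{6}) = 0$. The closed form gives $0$, hence $C = 0$.

Setting $a = 6$:
$$I = \log{\left(\frac{74088}{2197} \right)}.$$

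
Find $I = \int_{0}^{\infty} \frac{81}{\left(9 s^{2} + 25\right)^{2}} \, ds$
$\frac{27 \pi}{500}$

Begin with the known result
$$J(a) = \int_{0}^{\infty} \frac{1}{a^{2} + s^{2}} \, ds = \frac{\pi}{2 a}.$$

Differentiating under the integral sign with respect to $a$,
$$\frac{dJ}{da} = \int_{0}^{\infty} - \frac{2 a}{\left(a^{2} + s^{2}\right)^{2}} \, ds = - \frac{\pi}{2 a^{2}},$$
so $\int_{0}^{\infty} \frac{1}{\left(a^{2} + s^{2}\right)^{2}} \, ds = \frac{\pi}{4 a^{3}}$.

Setting $a = \frac{5}{3}$:
$$I = \frac{27 \pi}{500}.$$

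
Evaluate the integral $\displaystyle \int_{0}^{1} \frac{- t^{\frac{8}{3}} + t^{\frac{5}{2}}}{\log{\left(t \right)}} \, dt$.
$\log{\left(\frac{21}{22} \right)}$

Replace the exponent $\frac{5}{2}$ by a parameter $a$: let $I(a) = \int_{0}^{1} \frac{- t^{\frac{8}{3}} + t^{a}}{\log{\left(t \right)}} \, dt$.

Since $\dfrac{\partial}{\partial a}\,t^{a} = t^{a} \ln t$, the $\ln t$ in the denominator cancels and
$$\frac{dI}{da} = \int_{0}^{1} t^{a} \, dt = \left[\frac{t^{a+1}}{a+1}\right]_0^1 = \frac{1}{a + 1}.$$

Integrating with respect to $a$ gives $I(a) = \log{\left(\frac{3 a}{11} + \frac{3}{11} \right)} + C$.

At $a = \frac{8}{3}$ the integrand is identically $0$, so $I(\frac{8}{3}) = 0$. The closed form gives $0$, hence $C = 0$.

Setting $a = \frac{5}{2}$:
$$I = \log{\left(\frac{21}{22} \right)}.$$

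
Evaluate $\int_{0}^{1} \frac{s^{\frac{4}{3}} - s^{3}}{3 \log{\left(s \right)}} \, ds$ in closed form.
$\log{\left(\frac{\sqrt[3]{126}}{6} \right)}$

Replace the exponent $\frac{4}{3}$ by a parameter $a$: let $I(a) = \int_{0}^{1} \frac{- s^{3} + s^{a}}{3 \log{\left(s \right)}} \, ds$.

Since $\dfrac{\partial}{\partial a}\,s^{a} = s^{a} \ln s$, the $\ln s$ in the denominator cancels and
$$\frac{dI}{da} = \int_{0}^{1} \frac{1}{3} s^{a} \, ds = \frac{1}{3} \left[\frac{s^{a+1}}{a+1}\right]_0^1 = \frac{1}{3 \left(a + 1\right)}.$$

Integrating with respect to $a$ gives $I(a) = \frac{\log{\left(a + 1 \right)}}{3} - \frac{2 \log{\left(2 \right)}}{3} + C$.

At $a = 3$ the integrand is identically $0$, so $I(3) = 0$. The closed form gives $0$, hence $C = 0$.

Setting $a = \frac{4}{3}$:
$$I = \log{\left(\frac{\sqrt[3]{126}}{6} \right)}.$$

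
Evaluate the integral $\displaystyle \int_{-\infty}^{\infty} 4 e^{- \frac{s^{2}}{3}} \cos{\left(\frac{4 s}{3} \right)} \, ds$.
$\frac{4 \sqrt{3} \sqrt{\pi}}{e^{\frac{4}{3}}}$

Treat the cosine frequency as a parameter and define $I(b) = \int_{-\infty}^{\infty} 4 e^{- \frac{s^{2}}{3}} \cos{\left(b s \right)} \, ds$.

Differentiating under the integral sign,
$$I'(b) = \int_{-\infty}^{\infty} - 4 s e^{- \frac{s^{2}}{3}} \sin{\left(b s \right)} \, ds.$$

Integrate $\int_{-\infty}^{\infty} s \sin(b s)\, e^{- \frac{s^{2}}{3}}\, ds$ by parts with $u = \sin(b s)$ and $dv = s\, e^{- \frac{s^{2}}{3}}\, ds$, giving $v = - \frac{3 e^{- \frac{s^{2}}{3}}}{2}$. The boundary term vanishes and
$$\int_{-\infty}^{\infty} s \sin(b s)\, e^{- \frac{s^{2}}{3}}\, ds = \frac{3 b}{2} \int_{-\infty}^{\infty} \cos(b s)\, e^{- \frac{s^{2}}{3}}\, ds,$$
so $I'(b) = - \frac{3 b}{2}\, I(b)$.

This is a separable first-order ODE; solving with the initial condition $I(0) = \int_{-\infty}^{\infty} 4 e^{- \frac{s^{2}}{3}}\,ds = 4 \sqrt{3} \sqrt{\pi}$ gives
$$I(b) = 4 \sqrt{3} \sqrt{\pi} e^{- \frac{3 b^{2}}{4}}.$$

Setting $b = \frac{4}{3}$:
$$I = \frac{4 \sqrt{3} \sqrt{\pi}}{e^{\frac{4}{3}}}.$$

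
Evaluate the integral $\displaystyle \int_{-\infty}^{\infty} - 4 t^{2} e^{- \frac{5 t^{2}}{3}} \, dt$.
$- \frac{6 \sqrt{15} \sqrt{\pi}}{25}$

Consider the simpler parametrised integral
$$J(a) = \int_{-\infty}^{\infty} - 4 e^{- a t^{2}} \, dt = - \frac{4 \sqrt{\pi}}{\sqrt{a}}.$$

Differentiating under the integral sign brings down a factor of $(-t^2)$:
$$\frac{dJ}{da} = \int_{-\infty}^{\infty} 4 t^{2} e^{- a t^{2}} \, dt = \frac{2 \sqrt{\pi}}{a^{\frac{3}{2}}}.$$

The integral on the left is $-I$, so $I = - \frac{2 \sqrt{\pi}}{a^{\frac{3}{2}}}$.

Setting $a = \frac{5}{3}$:
$$I = - \frac{6 \sqrt{15} \sqrt{\pi}}{25}.$$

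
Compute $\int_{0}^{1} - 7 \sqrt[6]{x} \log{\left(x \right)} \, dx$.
$\frac{36}{7}$

Consider the simpler parametrised integral
$$J(a) = \int_{0}^{1} - 7 x^{a} \, dx = - \frac{7}{a + 1}.$$

Differentiating under the integral sign brings down a factor of $\ln x$:
$$\frac{dJ}{da} = \int_{0}^{1} - 7 x^{a} \log{\left(x \right)} \, dx = \frac{7}{\left(a + 1\right)^{2}}.$$

The integral on the left is $I$, so $I = \frac{7}{\left(a + 1\right)^{2}}$.

Setting $a = \frac{1}{6}$:
$$I = \frac{36}{7}.$$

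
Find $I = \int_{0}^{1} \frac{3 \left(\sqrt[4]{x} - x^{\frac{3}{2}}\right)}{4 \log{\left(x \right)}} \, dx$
$- \frac{3 \log{\left(2 \right)}}{4}$

Introduce a parameter $a$ in the exponent: let $I(a) = \int_{0}^{1} \frac{3 \left(\sqrt[4]{x} - x^{a}\right)}{4 \log{\left(x \right)}} \, dx$.

Since $\dfrac{\partial}{\partial a}\,x^{a} = x^{a} \ln x$, the $\ln x$ in the denominator cancels and
$$\frac{dI}{da} = \int_{0}^{1} - \frac{3}{4} x^{a} \, dx = - \frac{3}{4} \left[\frac{x^{a+1}}{a+1}\right]_0^1 = - \frac{3}{4 a + 4}.$$

Integrating with respect to $a$ gives $I(a) = - \frac{3 \log{\left(a + 1 \right)}}{4} - \frac{3 \log{\left(2 \right)}}{2} + \frac{3 \log{\left(5 \right)}}{4} + C$.

At $a = \frac{1}{4}$ the integrand is identically $0$, so $I(\frac{1}{4}) = 0$. The closed form gives $0$, hence $C = 0$.

Setting $a = \frac{3}{2}$:
$$I = - \frac{3 \log{\left(2 \right)}}{4}.$$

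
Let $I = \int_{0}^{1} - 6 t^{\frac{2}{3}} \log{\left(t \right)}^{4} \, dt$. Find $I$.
$- \frac{34992}{3125}$

Consider the simpler parametrised integral
$$J(a) = \int_{0}^{1} - 6 t^{a} \, dt = - \frac{6}{a + 1}.$$

Differentiating under the integral sign brings down a factor of $\ln t$:
$$\frac{dJ}{da} = \int_{0}^{1} - 6 t^{a} \log{\left(t \right)} \, dt = \frac{6}{\left(a + 1\right)^{2}}.$$

Repeating $4$ times in total — each differentiation brings down another $\ln t$ — gives
$$\frac{d^{4}J}{da^{4}} = \int_{0}^{1} - 6 t^{a} \log{\left(t \right)}^{4} \, dt = - \frac{144}{\left(a + 1\right)^{5}},$$
and the integrand here is exactly the target integrand, so $I = - \frac{144}{\left(a + 1\right)^{5}}$.

Setting $a = \frac{2}{3}$:
$$I = - \frac{34992}{3125}.$$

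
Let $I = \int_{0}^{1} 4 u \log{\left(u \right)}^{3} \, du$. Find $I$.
$- \frac{3}{2}$

Start from the elementary integral
$$J(a) = \int_{0}^{1} 4 u^{a} \, du = \frac{4}{a + 1}.$$

Differentiating under the integral sign brings down a factor of $\ln u$:
$$\frac{dJ}{da} = \int_{0}^{1} 4 u^{a} \log{\left(u \right)} \, du = - \frac{4}{\left(a + 1\right)^{2}}.$$

Repeating $3$ times in total — each differentiation brings down another $\ln u$ — gives
$$\frac{d^{3}J}{da^{3}} = \int_{0}^{1} 4 u^{a} \log{\left(u \right)}^{3} \, du = - \frac{24}{\left(a + 1\right)^{4}},$$
and the integrand here is exactly the target integrand, so $I = - \frac{24}{\left(a + 1\right)^{4}}$.

Setting $a = 1$:
$$I = - \frac{3}{2}.$$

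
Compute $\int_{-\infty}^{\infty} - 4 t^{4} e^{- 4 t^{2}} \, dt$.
$- \frac{3 \sqrt{\pi}}{32}$

Begin with the known integral
$$J(a) = \int_{-\infty}^{\infty} - 4 e^{- a t^{2}} \, dt = - \frac{4 \sqrt{\pi}}{\sqrt{a}}.$$

Differentiating under the integral sign brings down a factor of $(-t^2)$:
$$\frac{dJ}{da} = \int_{-\infty}^{\infty} 4 t^{2} e^{- a t^{2}} \, dt = \frac{2 \sqrt{\pi}}{a^{\frac{3}{2}}}.$$

Repeating twice in total — each differentiation brings down another $(-t^2)$ — gives
$$\frac{d^{2}J}{da^{2}} = \int_{-\infty}^{\infty} - 4 t^{4} e^{- a t^{2}} \, dt = - \frac{3 \sqrt{\pi}}{a^{\frac{5}{2}}},$$
and the integrand here is exactly the target integrand, so $I = - \frac{3 \sqrt{\pi}}{a^{\frac{5}{2}}}$.

Setting $a = 4$:
$$I = - \frac{3 \sqrt{\pi}}{32}.$$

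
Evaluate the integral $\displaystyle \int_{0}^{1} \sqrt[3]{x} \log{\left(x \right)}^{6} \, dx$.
$\frac{98415}{1024}$

Start from the elementary integral
$$J(a) = \int_{0}^{1} x^{a} \, dx = \frac{1}{a + 1}.$$

Differentiating under the integral sign brings down a factor of $\ln x$:
$$\frac{dJ}{da} = \int_{0}^{1} x^{a} \log{\left(x \right)} \, dx = - \frac{1}{\left(a + 1\right)^{2}}.$$

Repeating $6$ times in total — each differentiation brings down another $\ln x$ — gives
$$\frac{d^{6}J}{da^{6}} = \int_{0}^{1} x^{a} \log{\left(x \right)}^{6} \, dx = \frac{720}{\left(a + 1\right)^{7}},$$
and the integrand here is exactly the target integrand, so $I = \frac{720}{\left(a + 1\right)^{7}}$.

Setting $a = \frac{1}{3}$:
$$I = \frac{98415}{1024}.$$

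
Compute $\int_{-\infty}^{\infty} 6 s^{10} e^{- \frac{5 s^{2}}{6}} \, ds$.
$\frac{275562 \sqrt{30} \sqrt{\pi}}{3125}$

Consider the simpler parametrised integral
$$J(a) = \int_{-\infty}^{\infty} 6 e^{- a s^{2}} \, ds = \frac{6 \sqrt{\pi}}{\sqrt{a}}.$$

Differentiating under the integral sign brings down a factor of $(-s^2)$:
$$\frac{dJ}{da} = \int_{-\infty}^{\infty} - 6 s^{2} e^{- a s^{2}} \, ds = - \frac{3 \sqrt{\pi}}{a^{\frac{3}{2}}}.$$

Repeating $5$ times in total — each differentiation brings down another $(-s^2)$ — gives
$$\frac{d^{5}J}{da^{5}} = \int_{-\infty}^{\infty} - 6 s^{10} e^{- a s^{2}} \, ds = - \frac{2835 \sqrt{\pi}}{16 a^{\frac{11}{2}}},$$
and the integrand here is $(-1)^{5}$ times the target integrand, so $I = (-1)^{5}\,\frac{d^{5}J}{da^{5}} = \frac{2835 \sqrt{\pi}}{16 a^{\frac{11}{2}}}$.

Setting $a = \frac{5}{6}$:
$$I = \frac{275562 \sqrt{30} \sqrt{\pi}}{3125}.$$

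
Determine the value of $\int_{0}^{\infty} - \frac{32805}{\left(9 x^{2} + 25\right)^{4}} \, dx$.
$- \frac{2187 \pi}{100000}$

Start from the standard arctangent integral
$$J(a) = \int_{0}^{\infty} - \frac{5}{a^{2} + x^{2}} \, dx = - \frac{5 \pi}{2 a}.$$

Differentiating under the integral sign with respect to $a$,
$$\frac{dJ}{da} = \int_{0}^{\infty} \frac{10 a}{\left(a^{2} + x^{2}\right)^{2}} \, dx = \frac{5 \pi}{2 a^{2}},$$
so $\int_{0}^{\infty} - \frac{5}{\left(a^{2} + x^{2}\right)^{2}} \, dx = - \frac{5 \pi}{4 a^{3}}$.

Repeating — each differentiation of $1/(x^2+a^2)^j$ produces $-2ja/(x^2+a^2)^{j+1}$ — and dividing through by $-2ja$ at each step yields, after $3$ differentiations in total,
$$\int_{0}^{\infty} - \frac{5}{\left(a^{2} + x^{2}\right)^{4}} \, dx = - \frac{25 \pi}{32 a^{7}}.$$

Setting $a = \frac{5}{3}$:
$$I = - \frac{2187 \pi}{100000}.$$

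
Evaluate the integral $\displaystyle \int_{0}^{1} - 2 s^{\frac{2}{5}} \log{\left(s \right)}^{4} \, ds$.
$- \frac{150000}{16807}$

Begin with the known integral
$$J(a) = \int_{0}^{1} - 2 s^{a} \, ds = - \frac{2}{a + 1}.$$

Differentiating under the integral sign brings down a factor of $\ln s$:
$$\frac{dJ}{da} = \int_{0}^{1} - 2 s^{a} \log{\left(s \right)} \, ds = \frac{2}{\left(a + 1\right)^{2}}.$$

Repeating $4$ times in total — each differentiation brings down another $\ln s$ — gives
$$\frac{d^{4}J}{da^{4}} = \int_{0}^{1} - 2 s^{a} \log{\left(s \right)}^{4} \, ds = - \frac{48}{\left(a + 1\right)^{5}},$$
and the integrand here is exactly the target integrand, so $I = - \frac{48}{\left(a + 1\right)^{5}}$.

Setting $a = \frac{2}{5}$:
$$I = - \frac{150000}{16807}.$$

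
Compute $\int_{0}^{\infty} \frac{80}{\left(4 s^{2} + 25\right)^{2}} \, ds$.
$\frac{2 \pi}{25}$

Begin with the known result
$$J(a) = \int_{0}^{\infty} \frac{5}{a^{2} + s^{2}} \, ds = \frac{5 \pi}{2 a}.$$

Differentiating under the integral sign with respect to $a$,
$$\frac{dJ}{da} = \int_{0}^{\infty} - \frac{10 a}{\left(a^{2} + s^{2}\right)^{2}} \, ds = - \frac{5 \pi}{2 a^{2}},$$
so $\int_{0}^{\infty} \frac{5}{\left(a^{2} + s^{2}\right)^{2}} \, ds = \frac{5 \pi}{4 a^{3}}$.

Setting $a = \frac{5}{2}$:
$$I = \frac{2 \pi}{25}.$$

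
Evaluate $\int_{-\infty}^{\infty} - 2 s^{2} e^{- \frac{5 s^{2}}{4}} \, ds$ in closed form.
$- \frac{8 \sqrt{5} \sqrt{\pi}}{25}$

Begin with the known integral
$$J(a) = \int_{-\infty}^{\infty} - 2 e^{- a s^{2}} \, ds = - \frac{2 \sqrt{\pi}}{\sqrt{a}}.$$

Differentiating under the integral sign brings down a factor of $(-s^2)$:
$$\frac{dJ}{da} = \int_{-\infty}^{\infty} 2 s^{2} e^{- a s^{2}} \, ds = \frac{\sqrt{\pi}}{a^{\frac{3}{2}}}.$$

The integral on the left is $-I$, so $I = - \frac{\sqrt{\pi}}{a^{\frac{3}{2}}}$.

Setting $a = \frac{5}{4}$:
$$I = - \frac{8 \sqrt{5} \sqrt{\pi}}{25}.$$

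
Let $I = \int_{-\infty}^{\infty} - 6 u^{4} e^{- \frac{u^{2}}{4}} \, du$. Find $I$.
$- 144 \sqrt{\pi}$

Begin with the known integral
$$J(a) = \int_{-\infty}^{\infty} - 6 e^{- a u^{2}} \, du = - \frac{6 \sqrt{\pi}}{\sqrt{a}}.$$

Differentiating under the integral sign brings down a factor of $(-u^2)$:
$$\frac{dJ}{da} = \int_{-\infty}^{\infty} 6 u^{2} e^{- a u^{2}} \, du = \frac{3 \sqrt{\pi}}{a^{\frac{3}{2}}}.$$

Repeating twice in total — each differentiation brings down another $(-u^2)$ — gives
$$\frac{d^{2}J}{da^{2}} = \int_{-\infty}^{\infty} - 6 u^{4} e^{- a u^{2}} \, du = - \frac{9 \sqrt{\pi}}{2 a^{\frac{5}{2}}},$$
and the integrand here is exactly the target integrand, so $I = - \frac{9 \sqrt{\pi}}{2 a^{\frac{5}{2}}}$.

Setting $a = \frac{1}{4}$:
$$I = - 144 \sqrt{\pi}.$$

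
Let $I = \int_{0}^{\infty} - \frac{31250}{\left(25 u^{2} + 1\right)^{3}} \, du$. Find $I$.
$- \frac{9375 \pi}{8}$

Begin with the known result
$$J(a) = \int_{0}^{\infty} - \frac{2}{a^{2} + u^{2}} \, du = - \frac{\pi}{a}.$$

Differentiating under the integral sign with respect to $a$,
$$\frac{dJ}{da} = \int_{0}^{\infty} \frac{4 a}{\left(a^{2} + u^{2}\right)^{2}} \, du = \frac{\pi}{a^{2}},$$
so $\int_{0}^{\infty} - \frac{2}{\left(a^{2} + u^{2}\right)^{2}} \, du = - \frac{\pi}{2 a^{3}}$.

Repeating — each differentiation of $1/(u^2+a^2)^j$ produces $-2ja/(u^2+a^2)^{j+1}$ — and dividing through by $-2ja$ at each step yields, after $2$ differentiations in total,
$$\int_{0}^{\infty} - \frac{2}{\left(a^{2} + u^{2}\right)^{3}} \, du = - \frac{3 \pi}{8 a^{5}}.$$

Setting $a = \frac{1}{5}$:
$$I = - \frac{9375 \pi}{8}.$$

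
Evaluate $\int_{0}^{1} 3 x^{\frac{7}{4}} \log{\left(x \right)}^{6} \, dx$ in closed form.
$\frac{35389440}{19487171}$

Consider the simpler parametrised integral
$$J(a) = \int_{0}^{1} 3 x^{a} \, dx = \frac{3}{a + 1}.$$

Differentiating under the integral sign brings down a factor of $\ln x$:
$$\frac{dJ}{da} = \int_{0}^{1} 3 x^{a} \log{\left(x \right)} \, dx = - \frac{3}{\left(a + 1\right)^{2}}.$$

Repeating $6$ times in total — each differentiation brings down another $\ln x$ — gives
$$\frac{d^{6}J}{da^{6}} = \int_{0}^{1} 3 x^{a} \log{\left(x \right)}^{6} \, dx = \frac{2160}{\left(a + 1\right)^{7}},$$
and the integrand here is exactly the target integrand, so $I = \frac{2160}{\left(a + 1\right)^{7}}$.

Setting $a = \frac{7}{4}$:
$$I = \frac{35389440}{19487171}.$$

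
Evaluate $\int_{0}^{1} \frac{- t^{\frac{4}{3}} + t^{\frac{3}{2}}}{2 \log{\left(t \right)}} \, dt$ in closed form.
$- \log{\left(14 \right)} + \frac{\log{\left(210 \right)}}{2}$

Introduce a parameter $a$ in the exponent: let $I(a) = \int_{0}^{1} \frac{- t^{\frac{4}{3}} + t^{a}}{2 \log{\left(t \right)}} \, dt$.

Since $\dfrac{\partial}{\partial a}\,t^{a} = t^{a} \ln t$, the $\ln t$ in the denominator cancels and
$$\frac{dI}{da} = \int_{0}^{1} \frac{1}{2} t^{a} \, dt = \frac{1}{2} \left[\frac{t^{a+1}}{a+1}\right]_0^1 = \frac{1}{2 \left(a + 1\right)}.$$

Integrating with respect to $a$ gives $I(a) = \log{\left(\frac{\sqrt{21} \sqrt{a + 1}}{7} \right)} + C$.

At $a = \frac{4}{3}$ the integrand is identically $0$, so $I(\frac{4}{3}) = 0$. The closed form gives $0$, hence $C = 0$.

Setting $a = \frac{3}{2}$:
$$I = - \log{\left(14 \right)} + \frac{\log{\left(210 \right)}}{2}.$$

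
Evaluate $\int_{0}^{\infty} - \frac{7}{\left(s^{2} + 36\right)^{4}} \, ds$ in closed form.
$- \frac{35 \pi}{8957952}$

Begin with the known result
$$J(a) = \int_{0}^{\infty} - \frac{7}{a^{2} + s^{2}} \, ds = - \frac{7 \pi}{2 a}.$$

Differentiating under the integral sign with respect to $a$,
$$\frac{dJ}{da} = \int_{0}^{\infty} \frac{14 a}{\left(a^{2} + s^{2}\right)^{2}} \, ds = \frac{7 \pi}{2 a^{2}},$$
so $\int_{0}^{\infty} - \frac{7}{\left(a^{2} + s^{2}\right)^{2}} \, ds = - \frac{7 \pi}{4 a^{3}}$.

Repeating — each differentiation of $1/(s^2+a^2)^j$ produces $-2ja/(s^2+a^2)^{j+1}$ — and dividing through by $-2ja$ at each step yields, after $3$ differentiations in total,
$$\int_{0}^{\infty} - \frac{7}{\left(a^{2} + s^{2}\right)^{4}} \, ds = - \frac{35 \pi}{32 a^{7}}.$$

Setting $a = 6$:
$$I = - \frac{35 \pi}{8957952}.$$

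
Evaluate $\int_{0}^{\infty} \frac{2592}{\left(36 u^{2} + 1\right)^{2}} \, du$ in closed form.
$108 \pi$

Start from the standard arctangent integral
$$J(a) = \int_{0}^{\infty} \frac{2}{a^{2} + u^{2}} \, du = \frac{\pi}{a}.$$

Differentiating under the integral sign with respect to $a$,
$$\frac{dJ}{da} = \int_{0}^{\infty} - \frac{4 a}{\left(a^{2} + u^{2}\right)^{2}} \, du = - \frac{\pi}{a^{2}},$$
so $\int_{0}^{\infty} \frac{2}{\left(a^{2} + u^{2}\right)^{2}} \, du = \frac{\pi}{2 a^{3}}$.

Setting $a = \frac{1}{6}$:
$$I = 108 \pi.$$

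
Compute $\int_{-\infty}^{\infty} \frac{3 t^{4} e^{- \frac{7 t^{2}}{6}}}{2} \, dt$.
$\frac{81 \sqrt{42} \sqrt{\pi}}{686}$

Begin with the known integral
$$J(a) = \int_{-\infty}^{\infty} \frac{3 e^{- a t^{2}}}{2} \, dt = \frac{3 \sqrt{\pi}}{2 \sqrt{a}}.$$

Differentiating under the integral sign brings down a factor of $(-t^2)$:
$$\frac{dJ}{da} = \int_{-\infty}^{\infty} - \frac{3 t^{2} e^{- a t^{2}}}{2} \, dt = - \frac{3 \sqrt{\pi}}{4 a^{\frac{3}{2}}}.$$

Repeating twice in total — each differentiation brings down another $(-t^2)$ — gives
$$\frac{d^{2}J}{da^{2}} = \int_{-\infty}^{\infty} \frac{3 t^{4} e^{- a t^{2}}}{2} \, dt = \frac{9 \sqrt{\pi}}{8 a^{\frac{5}{2}}},$$
and the integrand here is exactly the target integrand, so $I = \frac{9 \sqrt{\pi}}{8 a^{\frac{5}{2}}}$.

Setting $a = \frac{7}{6}$:
$$I = \frac{81 \sqrt{42} \sqrt{\pi}}{686}.$$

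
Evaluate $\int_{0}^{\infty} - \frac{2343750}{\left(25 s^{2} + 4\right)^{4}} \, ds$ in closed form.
$- \frac{1171875 \pi}{2048}$

Recall the elementary integral
$$J(a) = \int_{0}^{\infty} - \frac{6}{a^{2} + s^{2}} \, ds = - \frac{3 \pi}{a}.$$

Differentiating under the integral sign with respect to $a$,
$$\frac{dJ}{da} = \int_{0}^{\infty} \frac{12 a}{\left(a^{2} + s^{2}\right)^{2}} \, ds = \frac{3 \pi}{a^{2}},$$
so $\int_{0}^{\infty} - \frac{6}{\left(a^{2} + s^{2}\right)^{2}} \, ds = - \frac{3 \pi}{2 a^{3}}$.

Repeating — each differentiation of $1/(s^2+a^2)^j$ produces $-2ja/(s^2+a^2)^{j+1}$ — and dividing through by $-2ja$ at each step yields, after $3$ differentiations in total,
$$\int_{0}^{\infty} - \frac{6}{\left(a^{2} + s^{2}\right)^{4}} \, ds = - \frac{15 \pi}{16 a^{7}}.$$

Setting $a = \frac{2}{5}$:
$$I = - \frac{1171875 \pi}{2048}.$$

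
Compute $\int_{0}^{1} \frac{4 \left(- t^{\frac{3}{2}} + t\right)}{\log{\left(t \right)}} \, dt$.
$\log{\left(\frac{256}{625} \right)}$

Consider the one-parameter family: let $I(a) = \int_{0}^{1} \frac{4 \left(t - t^{a}\right)}{\log{\left(t \right)}} \, dt$.

Since $\dfrac{\partial}{\partial a}\,t^{a} = t^{a} \ln t$, the $\ln t$ in the denominator cancels and
$$\frac{dI}{da} = \int_{0}^{1} -4 t^{a} \, dt = -4 \left[\frac{t^{a+1}}{a+1}\right]_0^1 = - \frac{4}{a + 1}.$$

Integrating with respect to $a$ gives $I(a) = \log{\left(\frac{16}{\left(a + 1\right)^{4}} \right)} + C$.

At $a = 1$ the integrand is identically $0$, so $I(1) = 0$. The closed form gives $0$, hence $C = 0$.

Setting $a = \frac{3}{2}$:
$$I = \log{\left(\frac{256}{625} \right)}.$$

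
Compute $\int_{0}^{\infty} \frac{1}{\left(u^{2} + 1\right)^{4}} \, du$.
$\frac{5 \pi}{32}$

Begin with the known result
$$J(a) = \int_{0}^{\infty} \frac{1}{a^{2} + u^{2}} \, du = \frac{\pi}{2 a}.$$

Differentiating under the integral sign with respect to $a$,
$$\frac{dJ}{da} = \int_{0}^{\infty} - \frac{2 a}{\left(a^{2} + u^{2}\right)^{2}} \, du = - \frac{\pi}{2 a^{2}},$$
so $\int_{0}^{\infty} \frac{1}{\left(a^{2} + u^{2}\right)^{2}} \, du = \frac{\pi}{4 a^{3}}$.

Repeating — each differentiation of $1/(u^2+a^2)^j$ produces $-2ja/(u^2+a^2)^{j+1}$ — and dividing through by $-2ja$ at each step yields, after $3$ differentiations in total,
$$\int_{0}^{\infty} \frac{1}{\left(a^{2} + u^{2}\right)^{4}} \, du = \frac{5 \pi}{32 a^{7}}.$$

Setting $a = 1$:
$$I = \frac{5 \pi}{32}.$$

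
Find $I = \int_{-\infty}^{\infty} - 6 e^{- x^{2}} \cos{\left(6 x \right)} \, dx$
$- \frac{6 \sqrt{\pi}}{e^{9}}$

Let $b$ denote the cosine frequency and define $I(b) = \int_{-\infty}^{\infty} - 6 e^{- x^{2}} \cos{\left(b x \right)} \, dx$.

Differentiating under the integral sign,
$$I'(b) = \int_{-\infty}^{\infty} 6 x e^{- x^{2}} \sin{\left(b x \right)} \, dx.$$

Integrate $\int_{-\infty}^{\infty} x \sin(b x)\, e^{- x^{2}}\, dx$ by parts with $u = \sin(b x)$ and $dv = x\, e^{- x^{2}}\, dx$, giving $v = - \frac{e^{- x^{2}}}{2}$. The boundary term vanishes and
$$\int_{-\infty}^{\infty} x \sin(b x)\, e^{- x^{2}}\, dx = \frac{b}{2} \int_{-\infty}^{\infty} \cos(b x)\, e^{- x^{2}}\, dx,$$
so $I'(b) = - \frac{b}{2}\, I(b)$.

This is a separable first-order ODE; solving with the initial condition $I(0) = \int_{-\infty}^{\infty} - 6 e^{- x^{2}}\,dx = - 6 \sqrt{\pi}$ gives
$$I(b) = - 6 \sqrt{\pi} e^{- \frac{b^{2}}{4}}.$$

Setting $b = 6$:
$$I = - \frac{6 \sqrt{\pi}}{e^{9}}.$$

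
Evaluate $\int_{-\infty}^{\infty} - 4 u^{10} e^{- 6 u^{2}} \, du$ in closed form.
$- \frac{35 \sqrt{6} \sqrt{\pi}}{13824}$

Consider the simpler parametrised integral
$$J(a) = \int_{-\infty}^{\infty} - 4 e^{- a u^{2}} \, du = - \frac{4 \sqrt{\pi}}{\sqrt{a}}.$$

Differentiating under the integral sign brings down a factor of $(-u^2)$:
$$\frac{dJ}{da} = \int_{-\infty}^{\infty} 4 u^{2} e^{- a u^{2}} \, du = \frac{2 \sqrt{\pi}}{a^{\frac{3}{2}}}.$$

Repeating $5$ times in total — each differentiation brings down another $(-u^2)$ — gives
$$\frac{d^{5}J}{da^{5}} = \int_{-\infty}^{\infty} 4 u^{10} e^{- a u^{2}} \, du = \frac{945 \sqrt{\pi}}{8 a^{\frac{11}{2}}},$$
and the integrand here is $(-1)^{5}$ times the target integrand, so $I = (-1)^{5}\,\frac{d^{5}J}{da^{5}} = - \frac{945 \sqrt{\pi}}{8 a^{\frac{11}{2}}}$.

Setting $a = 6$:
$$I = - \frac{35 \sqrt{6} \sqrt{\pi}}{13824}.$$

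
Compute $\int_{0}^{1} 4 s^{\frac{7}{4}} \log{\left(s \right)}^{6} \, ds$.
$\frac{47185920}{19487171}$

Begin with the known integral
$$J(a) = \int_{0}^{1} 4 s^{a} \, ds = \frac{4}{a + 1}.$$

Differentiating under the integral sign brings down a factor of $\ln s$:
$$\frac{dJ}{da} = \int_{0}^{1} 4 s^{a} \log{\left(s \right)} \, ds = - \frac{4}{\left(a + 1\right)^{2}}.$$

Repeating $6$ times in total — each differentiation brings down another $\ln s$ — gives
$$\frac{d^{6}J}{da^{6}} = \int_{0}^{1} 4 s^{a} \log{\left(s \right)}^{6} \, ds = \frac{2880}{\left(a + 1\right)^{7}},$$
and the integrand here is exactly the target integrand, so $I = \frac{2880}{\left(a + 1\right)^{7}}$.

Setting $a = \frac{7}{4}$:
$$I = \frac{47185920}{19487171}.$$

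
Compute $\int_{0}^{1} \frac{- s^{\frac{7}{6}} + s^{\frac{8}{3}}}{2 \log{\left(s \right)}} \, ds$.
$\log{\left(\frac{\sqrt{286}}{13} \right)}$

Introduce a parameter $a$ in the exponent: let $I(a) = \int_{0}^{1} \frac{s^{\frac{8}{3}} - s^{a}}{2 \log{\left(s \right)}} \, ds$.

Since $\dfrac{\partial}{\partial a}\,s^{a} = s^{a} \ln s$, the $\ln s$ in the denominator cancels and
$$\frac{dI}{da} = \int_{0}^{1} - \frac{1}{2} s^{a} \, ds = - \frac{1}{2} \left[\frac{s^{a+1}}{a+1}\right]_0^1 = - \frac{1}{2 a + 2}.$$

Integrating with respect to $a$ gives $I(a) = - \frac{\log{\left(a + 1 \right)}}{2} - \frac{\log{\left(3 \right)}}{2} + \frac{\log{\left(11 \right)}}{2} + C$.

At $a = \frac{8}{3}$ the integrand is identically $0$, so $I(\frac{8}{3}) = 0$. The closed form gives $0$, hence $C = 0$.

Setting $a = \frac{7}{6}$:
$$I = \log{\left(\frac{\sqrt{286}}{13} \right)}.$$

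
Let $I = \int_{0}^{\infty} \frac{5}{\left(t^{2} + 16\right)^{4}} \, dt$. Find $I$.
$\frac{25 \pi}{524288}$

Start from the standard arctangent integral
$$J(a) = \int_{0}^{\infty} \frac{5}{a^{2} + t^{2}} \, dt = \frac{5 \pi}{2 a}.$$

Differentiating under the integral sign with respect to $a$,
$$\frac{dJ}{da} = \int_{0}^{\infty} - \frac{10 a}{\left(a^{2} + t^{2}\right)^{2}} \, dt = - \frac{5 \pi}{2 a^{2}},$$
so $\int_{0}^{\infty} \frac{5}{\left(a^{2} + t^{2}\right)^{2}} \, dt = \frac{5 \pi}{4 a^{3}}$.

Repeating — each differentiation of $1/(t^2+a^2)^j$ produces $-2ja/(t^2+a^2)^{j+1}$ — and dividing through by $-2ja$ at each step yields, after $3$ differentiations in total,
$$\int_{0}^{\infty} \frac{5}{\left(a^{2} + t^{2}\right)^{4}} \, dt = \frac{25 \pi}{32 a^{7}}.$$

Setting $a = 4$:
$$I = \frac{25 \pi}{524288}.$$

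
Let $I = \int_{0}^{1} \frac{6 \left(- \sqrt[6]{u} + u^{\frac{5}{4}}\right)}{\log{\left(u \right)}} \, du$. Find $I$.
$\log{\left(\frac{387420489}{7529536} \right)}$

Replace the exponent $\frac{5}{4}$ by a parameter $a$: let $I(a) = \int_{0}^{1} \frac{6 \left(- \sqrt[6]{u} + u^{a}\right)}{\log{\left(u \right)}} \, du$.

Since $\dfrac{\partial}{\partial a}\,u^{a} = u^{a} \ln u$, the $\ln u$ in the denominator cancels and
$$\frac{dI}{da} = \int_{0}^{1} 6 u^{a} \, du = 6 \left[\frac{u^{a+1}}{a+1}\right]_0^1 = \frac{6}{a + 1}.$$

Integrating with respect to $a$ gives $I(a) = \log{\left(\frac{46656 \left(a + 1\right)^{6}}{117649} \right)} + C$.

At $a = \frac{1}{6}$ the integrand is identically $0$, so $I(\frac{1}{6}) = 0$. The closed form gives $0$, hence $C = 0$.

Setting $a = \frac{5}{4}$:
$$I = \log{\left(\frac{387420489}{7529536} \right)}.$$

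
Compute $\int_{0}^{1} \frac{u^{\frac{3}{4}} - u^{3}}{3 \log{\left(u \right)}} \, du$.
$- \frac{4 \log{\left(2 \right)}}{3} + \frac{\log{\left(7 \right)}}{3}$

Consider the one-parameter family: let $I(a) = \int_{0}^{1} \frac{- u^{3} + u^{a}}{3 \log{\left(u \right)}} \, du$.

Since $\dfrac{\partial}{\partial a}\,u^{a} = u^{a} \ln u$, the $\ln u$ in the denominator cancels and
$$\frac{dI}{da} = \int_{0}^{1} \frac{1}{3} u^{a} \, du = \frac{1}{3} \left[\frac{u^{a+1}}{a+1}\right]_0^1 = \frac{1}{3 \left(a + 1\right)}.$$

Integrating with respect to $a$ gives $I(a) = \frac{\log{\left(a + 1 \right)}}{3} - \frac{2 \log{\left(2 \right)}}{3} + C$.

At $a = 3$ the integrand is identically $0$, so $I(3) = 0$. The closed form gives $0$, hence $C = 0$.

Setting $a = \frac{3}{4}$:
$$I = - \frac{4 \log{\left(2 \right)}}{3} + \frac{\log{\left(7 \right)}}{3}.$$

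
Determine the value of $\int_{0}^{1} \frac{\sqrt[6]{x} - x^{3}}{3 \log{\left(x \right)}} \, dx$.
$\log{\left(\frac{3^{\frac{2}{3}} \sqrt[3]{7}}{6} \right)}$

Introduce a parameter $a$ in the exponent: let $I(a) = \int_{0}^{1} \frac{\sqrt[6]{x} - x^{a}}{3 \log{\left(x \right)}} \, dx$.

Since $\dfrac{\partial}{\partial a}\,x^{a} = x^{a} \ln x$, the $\ln x$ in the denominator cancels and
$$\frac{dI}{da} = \int_{0}^{1} - \frac{1}{3} x^{a} \, dx = - \frac{1}{3} \left[\frac{x^{a+1}}{a+1}\right]_0^1 = - \frac{1}{3 a + 3}.$$

Integrating with respect to $a$ gives $I(a) = - \frac{\log{\left(a + 1 \right)}}{3} - \frac{\log{\left(6 \right)}}{3} + \frac{\log{\left(7 \right)}}{3} + C$.

At $a = \frac{1}{6}$ the integrand is identically $0$, so $I(\frac{1}{6}) = 0$. The closed form gives $0$, hence $C = 0$.

Setting $a = 3$:
$$I = \log{\left(\frac{3^{\frac{2}{3}} \sqrt[3]{7}}{6} \right)}.$$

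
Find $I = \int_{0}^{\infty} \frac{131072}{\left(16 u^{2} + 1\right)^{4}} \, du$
$5120 \pi$

Begin with the known result
$$J(a) = \int_{0}^{\infty} \frac{2}{a^{2} + u^{2}} \, du = \frac{\pi}{a}.$$

Differentiating under the integral sign with respect to $a$,
$$\frac{dJ}{da} = \int_{0}^{\infty} - \frac{4 a}{\left(a^{2} + u^{2}\right)^{2}} \, du = - \frac{\pi}{a^{2}},$$
so $\int_{0}^{\infty} \frac{2}{\left(a^{2} + u^{2}\right)^{2}} \, du = \frac{\pi}{2 a^{3}}$.

Repeating — each differentiation of $1/(u^2+a^2)^j$ produces $-2ja/(u^2+a^2)^{j+1}$ — and dividing through by $-2ja$ at each step yields, after $3$ differentiations in total,
$$\int_{0}^{\infty} \frac{2}{\left(a^{2} + u^{2}\right)^{4}} \, du = \frac{5 \pi}{16 a^{7}}.$$

Setting $a = \frac{1}{4}$:
$$I = 5120 \pi.$$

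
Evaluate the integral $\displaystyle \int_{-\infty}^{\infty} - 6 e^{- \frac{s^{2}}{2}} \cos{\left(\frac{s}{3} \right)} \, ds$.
$- \frac{6 \sqrt{2} \sqrt{\pi}}{e^{\frac{1}{18}}}$

Treat the cosine frequency as a parameter and define $I(b) = \int_{-\infty}^{\infty} - 6 e^{- \frac{s^{2}}{2}} \cos{\left(b s \right)} \, ds$.

Differentiating under the integral sign,
$$I'(b) = \int_{-\infty}^{\infty} 6 s e^{- \frac{s^{2}}{2}} \sin{\left(b s \right)} \, ds.$$

Integrate $\int_{-\infty}^{\infty} s \sin(b s)\, e^{- \frac{s^{2}}{2}}\, ds$ by parts with $u = \sin(b s)$ and $dv = s\, e^{- \frac{s^{2}}{2}}\, ds$, giving $v = - e^{- \frac{s^{2}}{2}}$. The boundary term vanishes and
$$\int_{-\infty}^{\infty} s \sin(b s)\, e^{- \frac{s^{2}}{2}}\, ds = b \int_{-\infty}^{\infty} \cos(b s)\, e^{- \frac{s^{2}}{2}}\, ds,$$
so $I'(b) = - b\, I(b)$.

This is a separable first-order ODE; solving with the initial condition $I(0) = \int_{-\infty}^{\infty} - 6 e^{- \frac{s^{2}}{2}}\,ds = - 6 \sqrt{2} \sqrt{\pi}$ gives
$$I(b) = - 6 \sqrt{2} \sqrt{\pi} e^{- \frac{b^{2}}{2}}.$$

Setting $b = \frac{1}{3}$:
$$I = - \frac{6 \sqrt{2} \sqrt{\pi}}{e^{\frac{1}{18}}}.$$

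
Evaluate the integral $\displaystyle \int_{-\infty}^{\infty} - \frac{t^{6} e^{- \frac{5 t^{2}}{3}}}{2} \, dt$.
$- \frac{81 \sqrt{15} \sqrt{\pi}}{2000}$

Begin with the known integral
$$J(a) = \int_{-\infty}^{\infty} - \frac{e^{- a t^{2}}}{2} \, dt = - \frac{\sqrt{\pi}}{2 \sqrt{a}}.$$

Differentiating under the integral sign brings down a factor of $(-t^2)$:
$$\frac{dJ}{da} = \int_{-\infty}^{\infty} \frac{t^{2} e^{- a t^{2}}}{2} \, dt = \frac{\sqrt{\pi}}{4 a^{\frac{3}{2}}}.$$

Repeating $3$ times in total — each differentiation brings down another $(-t^2)$ — gives
$$\frac{d^{3}J}{da^{3}} = \int_{-\infty}^{\infty} \frac{t^{6} e^{- a t^{2}}}{2} \, dt = \frac{15 \sqrt{\pi}}{16 a^{\frac{7}{2}}},$$
and the integrand here is $(-1)^{3}$ times the target integrand, so $I = (-1)^{3}\,\frac{d^{3}J}{da^{3}} = - \frac{15 \sqrt{\pi}}{16 a^{\frac{7}{2}}}$.

Setting $a = \frac{5}{3}$:
$$I = - \frac{81 \sqrt{15} \sqrt{\pi}}{2000}.$$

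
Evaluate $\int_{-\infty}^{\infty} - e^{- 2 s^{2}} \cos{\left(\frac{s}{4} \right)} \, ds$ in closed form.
$- \frac{\sqrt{2} \sqrt{\pi}}{2 e^{\frac{1}{128}}}$

Define $I(b) = \int_{-\infty}^{\infty} - e^{- 2 s^{2}} \cos{\left(b s \right)} \, ds$.

Differentiating under the integral sign,
$$I'(b) = \int_{-\infty}^{\infty} s e^{- 2 s^{2}} \sin{\left(b s \right)} \, ds.$$

Integrate $\int_{-\infty}^{\infty} s \sin(b s)\, e^{- 2 s^{2}}\, ds$ by parts with $u = \sin(b s)$ and $dv = s\, e^{- 2 s^{2}}\, ds$, giving $v = - \frac{e^{- 2 s^{2}}}{4}$. The boundary term vanishes and
$$\int_{-\infty}^{\infty} s \sin(b s)\, e^{- 2 s^{2}}\, ds = \frac{b}{4} \int_{-\infty}^{\infty} \cos(b s)\, e^{- 2 s^{2}}\, ds,$$
so $I'(b) = - \frac{b}{4}\, I(b)$.

This is a separable first-order ODE; solving with the initial condition $I(0) = \int_{-\infty}^{\infty} - e^{- 2 s^{2}}\,ds = - \frac{\sqrt{2} \sqrt{\pi}}{2}$ gives
$$I(b) = - \frac{\sqrt{2} \sqrt{\pi} e^{- \frac{b^{2}}{8}}}{2}.$$

Setting $b = \frac{1}{4}$:
$$I = - \frac{\sqrt{2} \sqrt{\pi}}{2 e^{\frac{1}{128}}}.$$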